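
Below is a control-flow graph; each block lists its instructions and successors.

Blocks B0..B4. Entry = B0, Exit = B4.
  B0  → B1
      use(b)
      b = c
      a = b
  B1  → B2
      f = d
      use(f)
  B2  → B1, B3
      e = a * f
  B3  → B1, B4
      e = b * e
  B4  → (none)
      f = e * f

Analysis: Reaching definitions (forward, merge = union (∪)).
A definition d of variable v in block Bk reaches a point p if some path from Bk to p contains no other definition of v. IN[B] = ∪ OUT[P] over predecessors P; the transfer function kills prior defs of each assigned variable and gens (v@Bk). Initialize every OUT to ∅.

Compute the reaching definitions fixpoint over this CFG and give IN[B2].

Answer: {a@B0, b@B0, e@B2, e@B3, f@B1}

Derivation:
Converged values:
  B0:   IN={}   OUT={a@B0, b@B0}
  B1:   IN={a@B0, b@B0, e@B2, e@B3, f@B1}   OUT={a@B0, b@B0, e@B2, e@B3, f@B1}
  B2:   IN={a@B0, b@B0, e@B2, e@B3, f@B1}   OUT={a@B0, b@B0, e@B2, f@B1}
  B3:   IN={a@B0, b@B0, e@B2, f@B1}   OUT={a@B0, b@B0, e@B3, f@B1}
  B4:   IN={a@B0, b@B0, e@B3, f@B1}   OUT={a@B0, b@B0, e@B3, f@B4}

Merge at B2: IN[B2] = OUT[B1] = {a@B0, b@B0, e@B2, e@B3, f@B1}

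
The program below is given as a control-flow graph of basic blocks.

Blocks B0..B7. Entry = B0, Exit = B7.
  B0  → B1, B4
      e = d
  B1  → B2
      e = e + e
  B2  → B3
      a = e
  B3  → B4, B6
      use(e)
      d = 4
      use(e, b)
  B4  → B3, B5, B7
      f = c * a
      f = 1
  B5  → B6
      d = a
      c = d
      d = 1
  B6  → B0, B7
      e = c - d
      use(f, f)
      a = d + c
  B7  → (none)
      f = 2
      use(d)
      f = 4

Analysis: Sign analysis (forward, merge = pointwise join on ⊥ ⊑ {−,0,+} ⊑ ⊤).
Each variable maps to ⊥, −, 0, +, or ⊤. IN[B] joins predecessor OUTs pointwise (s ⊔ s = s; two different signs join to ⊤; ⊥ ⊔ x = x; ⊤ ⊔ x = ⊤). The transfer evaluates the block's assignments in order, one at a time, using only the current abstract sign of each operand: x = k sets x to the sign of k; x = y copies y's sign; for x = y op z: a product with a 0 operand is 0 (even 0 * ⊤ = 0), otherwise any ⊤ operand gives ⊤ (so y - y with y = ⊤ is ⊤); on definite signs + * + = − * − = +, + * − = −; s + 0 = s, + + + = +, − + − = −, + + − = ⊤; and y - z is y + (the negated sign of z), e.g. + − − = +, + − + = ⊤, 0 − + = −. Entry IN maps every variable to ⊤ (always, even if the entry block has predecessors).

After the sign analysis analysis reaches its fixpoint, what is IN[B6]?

Fixpoint table:
  B0:  IN=(all ⊤)  OUT=(all ⊤)
  B1:  IN=(all ⊤)  OUT=(all ⊤)
  B2:  IN=(all ⊤)  OUT=(all ⊤)
  B3:  IN=(all ⊤)  OUT={d:+; rest ⊤}
  B4:  IN=(all ⊤)  OUT={f:+; rest ⊤}
  B5:  IN={f:+; rest ⊤}  OUT={d:+, f:+; rest ⊤}
  B6:  IN={d:+; rest ⊤}  OUT={d:+; rest ⊤}
  B7:  IN=(all ⊤)  OUT={f:+; rest ⊤}

Merge at B6: IN[B6] = OUT[B3] ⊔ OUT[B5] = {a: ⊤, b: ⊤, c: ⊤, d: +, e: ⊤, f: ⊤}

Answer: {a: ⊤, b: ⊤, c: ⊤, d: +, e: ⊤, f: ⊤}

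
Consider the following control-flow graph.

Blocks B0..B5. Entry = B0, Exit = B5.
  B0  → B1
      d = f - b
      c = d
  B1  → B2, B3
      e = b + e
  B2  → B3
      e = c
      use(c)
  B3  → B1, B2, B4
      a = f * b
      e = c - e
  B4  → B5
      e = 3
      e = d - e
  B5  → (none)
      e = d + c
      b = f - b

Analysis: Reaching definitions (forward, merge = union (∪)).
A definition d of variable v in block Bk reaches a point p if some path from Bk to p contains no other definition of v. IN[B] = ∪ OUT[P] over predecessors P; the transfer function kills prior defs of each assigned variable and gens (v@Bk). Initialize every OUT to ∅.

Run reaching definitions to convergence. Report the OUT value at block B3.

Answer: {a@B3, c@B0, d@B0, e@B3}

Derivation:
Converged values:
  B0:  IN={}  OUT={c@B0, d@B0}
  B1:  IN={a@B3, c@B0, d@B0, e@B3}  OUT={a@B3, c@B0, d@B0, e@B1}
  B2:  IN={a@B3, c@B0, d@B0, e@B1, e@B3}  OUT={a@B3, c@B0, d@B0, e@B2}
  B3:  IN={a@B3, c@B0, d@B0, e@B1, e@B2}  OUT={a@B3, c@B0, d@B0, e@B3}
  B4:  IN={a@B3, c@B0, d@B0, e@B3}  OUT={a@B3, c@B0, d@B0, e@B4}
  B5:  IN={a@B3, c@B0, d@B0, e@B4}  OUT={a@B3, b@B5, c@B0, d@B0, e@B5}

Merge at B3: IN[B3] = OUT[B1] ⊔ OUT[B2] = {a@B3, c@B0, d@B0, e@B1, e@B2}
Applying B3's transfer function to that IN value gives OUT[B3] (row B3 above).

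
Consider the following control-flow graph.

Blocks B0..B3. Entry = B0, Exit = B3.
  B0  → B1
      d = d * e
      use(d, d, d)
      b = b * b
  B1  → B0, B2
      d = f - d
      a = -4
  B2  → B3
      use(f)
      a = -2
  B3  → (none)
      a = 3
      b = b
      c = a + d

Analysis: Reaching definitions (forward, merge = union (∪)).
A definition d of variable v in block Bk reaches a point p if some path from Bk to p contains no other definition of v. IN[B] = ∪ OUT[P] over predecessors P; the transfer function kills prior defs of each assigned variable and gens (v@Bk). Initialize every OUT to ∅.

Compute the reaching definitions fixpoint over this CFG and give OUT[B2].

Fixpoint table:
  B0: | IN={a@B1, b@B0, d@B1} | OUT={a@B1, b@B0, d@B0}
  B1: | IN={a@B1, b@B0, d@B0} | OUT={a@B1, b@B0, d@B1}
  B2: | IN={a@B1, b@B0, d@B1} | OUT={a@B2, b@B0, d@B1}
  B3: | IN={a@B2, b@B0, d@B1} | OUT={a@B3, b@B3, c@B3, d@B1}

Merge at B2: IN[B2] = OUT[B1] = {a@B1, b@B0, d@B1}
Applying B2's transfer function to that IN value gives OUT[B2] (row B2 above).

Answer: {a@B2, b@B0, d@B1}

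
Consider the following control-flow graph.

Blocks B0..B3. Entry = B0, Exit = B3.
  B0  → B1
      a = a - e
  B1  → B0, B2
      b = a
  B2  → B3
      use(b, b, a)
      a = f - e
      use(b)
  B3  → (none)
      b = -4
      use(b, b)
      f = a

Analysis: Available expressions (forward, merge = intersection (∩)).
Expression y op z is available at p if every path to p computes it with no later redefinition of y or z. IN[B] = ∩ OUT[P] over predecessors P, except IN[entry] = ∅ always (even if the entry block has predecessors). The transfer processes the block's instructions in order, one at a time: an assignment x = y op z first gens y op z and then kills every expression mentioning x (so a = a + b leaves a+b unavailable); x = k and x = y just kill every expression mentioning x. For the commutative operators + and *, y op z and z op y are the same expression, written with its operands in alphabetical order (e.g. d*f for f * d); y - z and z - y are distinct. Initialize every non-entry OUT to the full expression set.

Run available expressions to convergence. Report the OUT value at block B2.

Answer: {f-e}

Trace:
Converged values:
  B0: | IN={} | OUT={}
  B1: | IN={} | OUT={}
  B2: | IN={} | OUT={f-e}
  B3: | IN={f-e} | OUT={}

Merge at B2: IN[B2] = OUT[B1] = {}
Applying B2's transfer function to that IN value gives OUT[B2] (row B2 above).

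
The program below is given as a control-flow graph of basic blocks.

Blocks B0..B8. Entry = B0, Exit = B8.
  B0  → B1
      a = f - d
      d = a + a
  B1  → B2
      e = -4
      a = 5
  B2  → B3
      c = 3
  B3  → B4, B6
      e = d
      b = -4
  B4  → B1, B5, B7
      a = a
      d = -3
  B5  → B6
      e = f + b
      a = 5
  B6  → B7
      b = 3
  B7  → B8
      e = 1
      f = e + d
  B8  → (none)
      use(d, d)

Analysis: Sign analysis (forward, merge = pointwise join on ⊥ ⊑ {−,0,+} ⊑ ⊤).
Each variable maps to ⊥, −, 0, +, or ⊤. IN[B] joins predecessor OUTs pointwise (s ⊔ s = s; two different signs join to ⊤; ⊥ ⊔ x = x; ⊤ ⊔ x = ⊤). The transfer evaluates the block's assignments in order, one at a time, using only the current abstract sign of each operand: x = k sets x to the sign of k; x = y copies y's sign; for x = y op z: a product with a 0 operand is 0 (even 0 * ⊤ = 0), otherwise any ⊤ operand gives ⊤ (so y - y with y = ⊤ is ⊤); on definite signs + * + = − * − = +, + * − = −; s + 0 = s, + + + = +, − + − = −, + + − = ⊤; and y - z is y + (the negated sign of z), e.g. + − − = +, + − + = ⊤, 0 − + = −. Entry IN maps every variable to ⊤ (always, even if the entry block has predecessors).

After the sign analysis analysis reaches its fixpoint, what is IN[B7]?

Answer: {a: +, b: ⊤, c: +, d: ⊤, e: ⊤, f: ⊤}

Trace:
Converged values:
  B0: | IN=(all ⊤) | OUT=(all ⊤)
  B1: | IN=(all ⊤) | OUT={a:+, e:-; rest ⊤}
  B2: | IN={a:+, e:-; rest ⊤} | OUT={a:+, c:+, e:-; rest ⊤}
  B3: | IN={a:+, c:+, e:-; rest ⊤} | OUT={a:+, b:-, c:+; rest ⊤}
  B4: | IN={a:+, b:-, c:+; rest ⊤} | OUT={a:+, b:-, c:+, d:-; rest ⊤}
  B5: | IN={a:+, b:-, c:+, d:-; rest ⊤} | OUT={a:+, b:-, c:+, d:-; rest ⊤}
  B6: | IN={a:+, b:-, c:+; rest ⊤} | OUT={a:+, b:+, c:+; rest ⊤}
  B7: | IN={a:+, c:+; rest ⊤} | OUT={a:+, c:+, e:+; rest ⊤}
  B8: | IN={a:+, c:+, e:+; rest ⊤} | OUT={a:+, c:+, e:+; rest ⊤}

Merge at B7: IN[B7] = OUT[B4] ⊔ OUT[B6] = {a: +, b: ⊤, c: +, d: ⊤, e: ⊤, f: ⊤}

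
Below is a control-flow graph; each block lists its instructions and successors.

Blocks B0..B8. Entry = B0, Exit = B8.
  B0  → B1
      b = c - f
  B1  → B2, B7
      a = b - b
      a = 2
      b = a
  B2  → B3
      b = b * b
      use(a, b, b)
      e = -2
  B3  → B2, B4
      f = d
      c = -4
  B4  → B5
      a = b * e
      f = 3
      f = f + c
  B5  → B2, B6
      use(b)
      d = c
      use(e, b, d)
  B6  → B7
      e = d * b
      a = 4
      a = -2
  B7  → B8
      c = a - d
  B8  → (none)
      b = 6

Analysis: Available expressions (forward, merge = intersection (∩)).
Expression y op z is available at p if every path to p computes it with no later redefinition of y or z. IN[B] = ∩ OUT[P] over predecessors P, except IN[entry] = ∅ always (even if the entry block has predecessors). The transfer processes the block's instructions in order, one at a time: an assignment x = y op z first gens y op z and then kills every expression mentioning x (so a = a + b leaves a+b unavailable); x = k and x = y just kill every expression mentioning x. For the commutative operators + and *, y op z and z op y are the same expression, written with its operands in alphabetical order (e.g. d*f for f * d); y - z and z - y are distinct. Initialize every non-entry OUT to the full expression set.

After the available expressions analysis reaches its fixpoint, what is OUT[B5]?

Answer: {b*e}

Working:
Converged values:
  B0:   IN={}   OUT={c-f}
  B1:   IN={c-f}   OUT={c-f}
  B2:   IN={}   OUT={}
  B3:   IN={}   OUT={}
  B4:   IN={}   OUT={b*e}
  B5:   IN={b*e}   OUT={b*e}
  B6:   IN={b*e}   OUT={b*d}
  B7:   IN={}   OUT={a-d}
  B8:   IN={a-d}   OUT={a-d}

Merge at B5: IN[B5] = OUT[B4] = {b*e}
Applying B5's transfer function to that IN value gives OUT[B5] (row B5 above).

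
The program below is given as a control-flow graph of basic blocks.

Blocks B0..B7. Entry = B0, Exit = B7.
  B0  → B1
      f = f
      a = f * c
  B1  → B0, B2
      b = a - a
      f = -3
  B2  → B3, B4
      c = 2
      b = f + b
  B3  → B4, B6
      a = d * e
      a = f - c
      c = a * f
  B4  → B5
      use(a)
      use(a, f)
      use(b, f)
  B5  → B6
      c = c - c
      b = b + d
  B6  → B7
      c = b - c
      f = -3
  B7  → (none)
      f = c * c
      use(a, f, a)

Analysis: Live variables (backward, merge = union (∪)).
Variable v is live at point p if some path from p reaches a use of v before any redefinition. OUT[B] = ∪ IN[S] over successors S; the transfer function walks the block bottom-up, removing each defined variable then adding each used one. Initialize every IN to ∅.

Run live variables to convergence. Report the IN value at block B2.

Per-block solution:
  B0: | IN={c, d, e, f} | OUT={a, c, d, e}
  B1: | IN={a, c, d, e} | OUT={a, b, c, d, e, f}
  B2: | IN={a, b, d, e, f} | OUT={a, b, c, d, e, f}
  B3: | IN={b, c, d, e, f} | OUT={a, b, c, d, f}
  B4: | IN={a, b, c, d, f} | OUT={a, b, c, d}
  B5: | IN={a, b, c, d} | OUT={a, b, c}
  B6: | IN={a, b, c} | OUT={a, c}
  B7: | IN={a, c} | OUT={}

Merge at B2: OUT[B2] = IN[B3] ⊔ IN[B4] = {a, b, c, d, e, f}
Applying B2's transfer function to that OUT value gives IN[B2] (row B2 above).

Answer: {a, b, d, e, f}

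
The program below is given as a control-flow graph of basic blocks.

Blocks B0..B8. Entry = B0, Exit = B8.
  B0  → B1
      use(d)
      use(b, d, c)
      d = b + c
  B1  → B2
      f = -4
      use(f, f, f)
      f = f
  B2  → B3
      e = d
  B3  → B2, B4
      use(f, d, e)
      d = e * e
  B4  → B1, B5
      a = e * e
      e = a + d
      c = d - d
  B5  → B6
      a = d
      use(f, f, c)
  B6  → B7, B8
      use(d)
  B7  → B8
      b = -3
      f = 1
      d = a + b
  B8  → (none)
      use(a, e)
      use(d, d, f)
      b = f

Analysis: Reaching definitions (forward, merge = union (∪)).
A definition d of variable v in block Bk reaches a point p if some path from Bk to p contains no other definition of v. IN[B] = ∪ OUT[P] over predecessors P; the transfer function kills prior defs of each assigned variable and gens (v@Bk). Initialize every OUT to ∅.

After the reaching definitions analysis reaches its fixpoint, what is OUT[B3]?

Answer: {a@B4, c@B4, d@B3, e@B2, f@B1}

Working:
Converged values:
  B0:   IN={}   OUT={d@B0}
  B1:   IN={a@B4, c@B4, d@B0, d@B3, e@B4, f@B1}   OUT={a@B4, c@B4, d@B0, d@B3, e@B4, f@B1}
  B2:   IN={a@B4, c@B4, d@B0, d@B3, e@B2, e@B4, f@B1}   OUT={a@B4, c@B4, d@B0, d@B3, e@B2, f@B1}
  B3:   IN={a@B4, c@B4, d@B0, d@B3, e@B2, f@B1}   OUT={a@B4, c@B4, d@B3, e@B2, f@B1}
  B4:   IN={a@B4, c@B4, d@B3, e@B2, f@B1}   OUT={a@B4, c@B4, d@B3, e@B4, f@B1}
  B5:   IN={a@B4, c@B4, d@B3, e@B4, f@B1}   OUT={a@B5, c@B4, d@B3, e@B4, f@B1}
  B6:   IN={a@B5, c@B4, d@B3, e@B4, f@B1}   OUT={a@B5, c@B4, d@B3, e@B4, f@B1}
  B7:   IN={a@B5, c@B4, d@B3, e@B4, f@B1}   OUT={a@B5, b@B7, c@B4, d@B7, e@B4, f@B7}
  B8:   IN={a@B5, b@B7, c@B4, d@B3, d@B7, e@B4, f@B1, f@B7}   OUT={a@B5, b@B8, c@B4, d@B3, d@B7, e@B4, f@B1, f@B7}

Merge at B3: IN[B3] = OUT[B2] = {a@B4, c@B4, d@B0, d@B3, e@B2, f@B1}
Applying B3's transfer function to that IN value gives OUT[B3] (row B3 above).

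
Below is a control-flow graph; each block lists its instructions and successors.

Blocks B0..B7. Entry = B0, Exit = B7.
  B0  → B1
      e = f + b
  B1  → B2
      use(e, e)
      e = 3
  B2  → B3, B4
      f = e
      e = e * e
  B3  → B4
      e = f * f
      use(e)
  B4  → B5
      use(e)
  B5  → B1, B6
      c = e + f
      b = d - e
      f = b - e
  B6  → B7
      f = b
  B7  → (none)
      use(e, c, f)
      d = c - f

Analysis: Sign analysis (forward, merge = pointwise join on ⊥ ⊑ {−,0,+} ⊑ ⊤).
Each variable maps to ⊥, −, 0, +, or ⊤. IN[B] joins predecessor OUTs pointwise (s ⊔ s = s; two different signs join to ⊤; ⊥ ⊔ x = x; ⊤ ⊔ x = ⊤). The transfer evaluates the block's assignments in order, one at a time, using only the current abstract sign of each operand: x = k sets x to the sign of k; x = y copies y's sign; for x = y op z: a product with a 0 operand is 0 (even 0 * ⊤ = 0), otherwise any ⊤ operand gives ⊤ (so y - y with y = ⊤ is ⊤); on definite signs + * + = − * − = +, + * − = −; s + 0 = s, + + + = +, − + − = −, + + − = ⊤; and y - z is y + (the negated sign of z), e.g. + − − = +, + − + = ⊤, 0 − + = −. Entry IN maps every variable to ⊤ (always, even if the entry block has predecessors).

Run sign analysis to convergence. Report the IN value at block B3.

Converged values:
  B0:   IN=(all ⊤)   OUT=(all ⊤)
  B1:   IN=(all ⊤)   OUT={e:+; rest ⊤}
  B2:   IN={e:+; rest ⊤}   OUT={e:+, f:+; rest ⊤}
  B3:   IN={e:+, f:+; rest ⊤}   OUT={e:+, f:+; rest ⊤}
  B4:   IN={e:+, f:+; rest ⊤}   OUT={e:+, f:+; rest ⊤}
  B5:   IN={e:+, f:+; rest ⊤}   OUT={c:+, e:+; rest ⊤}
  B6:   IN={c:+, e:+; rest ⊤}   OUT={c:+, e:+; rest ⊤}
  B7:   IN={c:+, e:+; rest ⊤}   OUT={c:+, e:+; rest ⊤}

Merge at B3: IN[B3] = OUT[B2] = {a: ⊤, b: ⊤, c: ⊤, d: ⊤, e: +, f: +}

Answer: {a: ⊤, b: ⊤, c: ⊤, d: ⊤, e: +, f: +}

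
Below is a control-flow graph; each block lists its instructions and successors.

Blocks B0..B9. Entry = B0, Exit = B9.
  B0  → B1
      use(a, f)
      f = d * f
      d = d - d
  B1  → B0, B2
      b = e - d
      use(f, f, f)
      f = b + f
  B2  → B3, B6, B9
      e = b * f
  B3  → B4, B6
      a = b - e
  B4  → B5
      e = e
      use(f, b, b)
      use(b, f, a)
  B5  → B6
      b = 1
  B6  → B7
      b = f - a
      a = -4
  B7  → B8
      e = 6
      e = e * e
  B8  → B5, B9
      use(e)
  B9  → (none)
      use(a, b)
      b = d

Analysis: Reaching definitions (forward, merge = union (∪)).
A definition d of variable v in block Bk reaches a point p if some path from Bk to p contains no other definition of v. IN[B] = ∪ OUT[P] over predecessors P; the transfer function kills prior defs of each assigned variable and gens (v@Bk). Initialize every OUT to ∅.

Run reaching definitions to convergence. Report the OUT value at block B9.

Converged values:
  B0:  IN={b@B1, d@B0, f@B1}  OUT={b@B1, d@B0, f@B0}
  B1:  IN={b@B1, d@B0, f@B0}  OUT={b@B1, d@B0, f@B1}
  B2:  IN={b@B1, d@B0, f@B1}  OUT={b@B1, d@B0, e@B2, f@B1}
  B3:  IN={b@B1, d@B0, e@B2, f@B1}  OUT={a@B3, b@B1, d@B0, e@B2, f@B1}
  B4:  IN={a@B3, b@B1, d@B0, e@B2, f@B1}  OUT={a@B3, b@B1, d@B0, e@B4, f@B1}
  B5:  IN={a@B3, a@B6, b@B1, b@B6, d@B0, e@B4, e@B7, f@B1}  OUT={a@B3, a@B6, b@B5, d@B0, e@B4, e@B7, f@B1}
  B6:  IN={a@B3, a@B6, b@B1, b@B5, d@B0, e@B2, e@B4, e@B7, f@B1}  OUT={a@B6, b@B6, d@B0, e@B2, e@B4, e@B7, f@B1}
  B7:  IN={a@B6, b@B6, d@B0, e@B2, e@B4, e@B7, f@B1}  OUT={a@B6, b@B6, d@B0, e@B7, f@B1}
  B8:  IN={a@B6, b@B6, d@B0, e@B7, f@B1}  OUT={a@B6, b@B6, d@B0, e@B7, f@B1}
  B9:  IN={a@B6, b@B1, b@B6, d@B0, e@B2, e@B7, f@B1}  OUT={a@B6, b@B9, d@B0, e@B2, e@B7, f@B1}

Merge at B9: IN[B9] = OUT[B2] ⊔ OUT[B8] = {a@B6, b@B1, b@B6, d@B0, e@B2, e@B7, f@B1}
Applying B9's transfer function to that IN value gives OUT[B9] (row B9 above).

Answer: {a@B6, b@B9, d@B0, e@B2, e@B7, f@B1}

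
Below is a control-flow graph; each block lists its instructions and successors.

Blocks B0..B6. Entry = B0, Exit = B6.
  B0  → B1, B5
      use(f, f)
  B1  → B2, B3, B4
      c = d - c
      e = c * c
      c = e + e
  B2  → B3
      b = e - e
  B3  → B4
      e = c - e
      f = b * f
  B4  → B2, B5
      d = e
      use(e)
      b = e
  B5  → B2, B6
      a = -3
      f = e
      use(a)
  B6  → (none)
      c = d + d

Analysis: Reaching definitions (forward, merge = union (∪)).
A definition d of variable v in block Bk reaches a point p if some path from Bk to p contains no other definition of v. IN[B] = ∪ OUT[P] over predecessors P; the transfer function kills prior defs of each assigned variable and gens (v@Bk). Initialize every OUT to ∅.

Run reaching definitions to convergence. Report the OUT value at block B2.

Answer: {a@B5, b@B2, c@B1, d@B4, e@B1, e@B3, f@B3, f@B5}

Trace:
Converged values:
  B0: | IN={} | OUT={}
  B1: | IN={} | OUT={c@B1, e@B1}
  B2: | IN={a@B5, b@B4, c@B1, d@B4, e@B1, e@B3, f@B3, f@B5} | OUT={a@B5, b@B2, c@B1, d@B4, e@B1, e@B3, f@B3, f@B5}
  B3: | IN={a@B5, b@B2, c@B1, d@B4, e@B1, e@B3, f@B3, f@B5} | OUT={a@B5, b@B2, c@B1, d@B4, e@B3, f@B3}
  B4: | IN={a@B5, b@B2, c@B1, d@B4, e@B1, e@B3, f@B3} | OUT={a@B5, b@B4, c@B1, d@B4, e@B1, e@B3, f@B3}
  B5: | IN={a@B5, b@B4, c@B1, d@B4, e@B1, e@B3, f@B3} | OUT={a@B5, b@B4, c@B1, d@B4, e@B1, e@B3, f@B5}
  B6: | IN={a@B5, b@B4, c@B1, d@B4, e@B1, e@B3, f@B5} | OUT={a@B5, b@B4, c@B6, d@B4, e@B1, e@B3, f@B5}

Merge at B2: IN[B2] = OUT[B1] ⊔ OUT[B4] ⊔ OUT[B5] = {a@B5, b@B4, c@B1, d@B4, e@B1, e@B3, f@B3, f@B5}
Applying B2's transfer function to that IN value gives OUT[B2] (row B2 above).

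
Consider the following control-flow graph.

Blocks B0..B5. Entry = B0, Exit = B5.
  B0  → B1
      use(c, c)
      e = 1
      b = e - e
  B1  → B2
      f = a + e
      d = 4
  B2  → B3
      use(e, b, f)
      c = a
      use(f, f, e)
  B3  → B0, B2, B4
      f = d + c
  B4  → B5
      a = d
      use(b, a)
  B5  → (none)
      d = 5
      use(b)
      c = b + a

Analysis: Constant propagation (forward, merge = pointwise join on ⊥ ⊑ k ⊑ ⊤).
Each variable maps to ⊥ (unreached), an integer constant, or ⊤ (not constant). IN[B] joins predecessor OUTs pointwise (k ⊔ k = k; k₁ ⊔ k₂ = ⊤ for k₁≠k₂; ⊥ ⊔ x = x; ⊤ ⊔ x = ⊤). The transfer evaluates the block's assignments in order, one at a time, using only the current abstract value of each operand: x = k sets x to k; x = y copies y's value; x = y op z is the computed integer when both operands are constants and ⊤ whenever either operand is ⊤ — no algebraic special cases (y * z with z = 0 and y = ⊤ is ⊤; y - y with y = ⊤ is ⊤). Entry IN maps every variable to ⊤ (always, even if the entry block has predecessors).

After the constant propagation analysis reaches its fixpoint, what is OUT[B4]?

Per-block solution:
  B0:  IN=(all ⊤)  OUT={b:0, e:1; rest ⊤}
  B1:  IN={b:0, e:1; rest ⊤}  OUT={b:0, d:4, e:1; rest ⊤}
  B2:  IN={b:0, d:4, e:1; rest ⊤}  OUT={b:0, d:4, e:1; rest ⊤}
  B3:  IN={b:0, d:4, e:1; rest ⊤}  OUT={b:0, d:4, e:1; rest ⊤}
  B4:  IN={b:0, d:4, e:1; rest ⊤}  OUT={a:4, b:0, d:4, e:1; rest ⊤}
  B5:  IN={a:4, b:0, d:4, e:1; rest ⊤}  OUT={a:4, b:0, c:4, d:5, e:1; rest ⊤}

Merge at B4: IN[B4] = OUT[B3] = {a: ⊤, b: 0, c: ⊤, d: 4, e: 1, f: ⊤}
Applying B4's transfer function to that IN value gives OUT[B4] (row B4 above).

Answer: {a: 4, b: 0, c: ⊤, d: 4, e: 1, f: ⊤}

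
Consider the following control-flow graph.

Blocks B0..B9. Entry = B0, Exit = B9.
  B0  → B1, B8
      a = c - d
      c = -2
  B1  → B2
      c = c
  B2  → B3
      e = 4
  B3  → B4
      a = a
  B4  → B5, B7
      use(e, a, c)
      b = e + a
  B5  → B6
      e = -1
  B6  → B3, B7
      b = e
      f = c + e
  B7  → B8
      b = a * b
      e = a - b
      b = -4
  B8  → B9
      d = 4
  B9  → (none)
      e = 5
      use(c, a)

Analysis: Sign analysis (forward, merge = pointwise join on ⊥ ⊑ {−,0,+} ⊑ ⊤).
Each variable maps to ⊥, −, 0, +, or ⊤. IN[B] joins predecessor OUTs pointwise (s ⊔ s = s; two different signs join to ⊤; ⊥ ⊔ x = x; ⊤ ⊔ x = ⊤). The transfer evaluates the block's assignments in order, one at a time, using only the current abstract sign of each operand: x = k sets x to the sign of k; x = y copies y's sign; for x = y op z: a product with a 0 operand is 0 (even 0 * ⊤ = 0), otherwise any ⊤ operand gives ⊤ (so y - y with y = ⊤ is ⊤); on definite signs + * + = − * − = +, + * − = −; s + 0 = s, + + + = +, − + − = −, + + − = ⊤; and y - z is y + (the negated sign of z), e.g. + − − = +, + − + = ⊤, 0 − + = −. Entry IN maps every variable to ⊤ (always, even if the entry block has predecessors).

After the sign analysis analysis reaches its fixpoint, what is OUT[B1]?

Answer: {a: ⊤, b: ⊤, c: -, d: ⊤, e: ⊤, f: ⊤}

Working:
Per-block solution:
  B0:  IN=(all ⊤)  OUT={c:-; rest ⊤}
  B1:  IN={c:-; rest ⊤}  OUT={c:-; rest ⊤}
  B2:  IN={c:-; rest ⊤}  OUT={c:-, e:+; rest ⊤}
  B3:  IN={c:-; rest ⊤}  OUT={c:-; rest ⊤}
  B4:  IN={c:-; rest ⊤}  OUT={c:-; rest ⊤}
  B5:  IN={c:-; rest ⊤}  OUT={c:-, e:-; rest ⊤}
  B6:  IN={c:-, e:-; rest ⊤}  OUT={b:-, c:-, e:-, f:-; rest ⊤}
  B7:  IN={c:-; rest ⊤}  OUT={b:-, c:-; rest ⊤}
  B8:  IN={c:-; rest ⊤}  OUT={c:-, d:+; rest ⊤}
  B9:  IN={c:-, d:+; rest ⊤}  OUT={c:-, d:+, e:+; rest ⊤}

Merge at B1: IN[B1] = OUT[B0] = {a: ⊤, b: ⊤, c: -, d: ⊤, e: ⊤, f: ⊤}
Applying B1's transfer function to that IN value gives OUT[B1] (row B1 above).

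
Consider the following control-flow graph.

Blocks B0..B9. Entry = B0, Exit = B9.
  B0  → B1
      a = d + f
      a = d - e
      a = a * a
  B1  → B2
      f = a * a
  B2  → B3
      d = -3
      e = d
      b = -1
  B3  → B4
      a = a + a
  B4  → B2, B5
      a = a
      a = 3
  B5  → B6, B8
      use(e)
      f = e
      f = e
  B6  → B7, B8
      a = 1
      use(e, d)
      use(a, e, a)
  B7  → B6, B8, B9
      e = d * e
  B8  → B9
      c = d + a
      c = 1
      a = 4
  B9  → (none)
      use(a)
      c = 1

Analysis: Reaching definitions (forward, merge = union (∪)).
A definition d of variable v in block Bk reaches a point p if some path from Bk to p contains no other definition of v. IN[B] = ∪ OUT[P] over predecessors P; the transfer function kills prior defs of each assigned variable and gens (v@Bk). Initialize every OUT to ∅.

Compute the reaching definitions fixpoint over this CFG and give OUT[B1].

Answer: {a@B0, f@B1}

Trace:
Fixpoint table:
  B0:   IN={}   OUT={a@B0}
  B1:   IN={a@B0}   OUT={a@B0, f@B1}
  B2:   IN={a@B0, a@B4, b@B2, d@B2, e@B2, f@B1}   OUT={a@B0, a@B4, b@B2, d@B2, e@B2, f@B1}
  B3:   IN={a@B0, a@B4, b@B2, d@B2, e@B2, f@B1}   OUT={a@B3, b@B2, d@B2, e@B2, f@B1}
  B4:   IN={a@B3, b@B2, d@B2, e@B2, f@B1}   OUT={a@B4, b@B2, d@B2, e@B2, f@B1}
  B5:   IN={a@B4, b@B2, d@B2, e@B2, f@B1}   OUT={a@B4, b@B2, d@B2, e@B2, f@B5}
  B6:   IN={a@B4, a@B6, b@B2, d@B2, e@B2, e@B7, f@B5}   OUT={a@B6, b@B2, d@B2, e@B2, e@B7, f@B5}
  B7:   IN={a@B6, b@B2, d@B2, e@B2, e@B7, f@B5}   OUT={a@B6, b@B2, d@B2, e@B7, f@B5}
  B8:   IN={a@B4, a@B6, b@B2, d@B2, e@B2, e@B7, f@B5}   OUT={a@B8, b@B2, c@B8, d@B2, e@B2, e@B7, f@B5}
  B9:   IN={a@B6, a@B8, b@B2, c@B8, d@B2, e@B2, e@B7, f@B5}   OUT={a@B6, a@B8, b@B2, c@B9, d@B2, e@B2, e@B7, f@B5}

Merge at B1: IN[B1] = OUT[B0] = {a@B0}
Applying B1's transfer function to that IN value gives OUT[B1] (row B1 above).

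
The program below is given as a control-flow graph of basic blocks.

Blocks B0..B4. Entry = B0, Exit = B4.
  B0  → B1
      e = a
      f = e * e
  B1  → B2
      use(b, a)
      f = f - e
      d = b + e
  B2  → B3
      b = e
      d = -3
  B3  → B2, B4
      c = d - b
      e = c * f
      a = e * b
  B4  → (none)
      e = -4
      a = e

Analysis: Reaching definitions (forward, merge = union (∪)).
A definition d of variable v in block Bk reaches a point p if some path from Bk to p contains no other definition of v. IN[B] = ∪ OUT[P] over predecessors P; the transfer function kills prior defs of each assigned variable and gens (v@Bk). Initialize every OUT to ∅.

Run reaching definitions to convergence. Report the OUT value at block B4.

Converged values:
  B0:  IN={}  OUT={e@B0, f@B0}
  B1:  IN={e@B0, f@B0}  OUT={d@B1, e@B0, f@B1}
  B2:  IN={a@B3, b@B2, c@B3, d@B1, d@B2, e@B0, e@B3, f@B1}  OUT={a@B3, b@B2, c@B3, d@B2, e@B0, e@B3, f@B1}
  B3:  IN={a@B3, b@B2, c@B3, d@B2, e@B0, e@B3, f@B1}  OUT={a@B3, b@B2, c@B3, d@B2, e@B3, f@B1}
  B4:  IN={a@B3, b@B2, c@B3, d@B2, e@B3, f@B1}  OUT={a@B4, b@B2, c@B3, d@B2, e@B4, f@B1}

Merge at B4: IN[B4] = OUT[B3] = {a@B3, b@B2, c@B3, d@B2, e@B3, f@B1}
Applying B4's transfer function to that IN value gives OUT[B4] (row B4 above).

Answer: {a@B4, b@B2, c@B3, d@B2, e@B4, f@B1}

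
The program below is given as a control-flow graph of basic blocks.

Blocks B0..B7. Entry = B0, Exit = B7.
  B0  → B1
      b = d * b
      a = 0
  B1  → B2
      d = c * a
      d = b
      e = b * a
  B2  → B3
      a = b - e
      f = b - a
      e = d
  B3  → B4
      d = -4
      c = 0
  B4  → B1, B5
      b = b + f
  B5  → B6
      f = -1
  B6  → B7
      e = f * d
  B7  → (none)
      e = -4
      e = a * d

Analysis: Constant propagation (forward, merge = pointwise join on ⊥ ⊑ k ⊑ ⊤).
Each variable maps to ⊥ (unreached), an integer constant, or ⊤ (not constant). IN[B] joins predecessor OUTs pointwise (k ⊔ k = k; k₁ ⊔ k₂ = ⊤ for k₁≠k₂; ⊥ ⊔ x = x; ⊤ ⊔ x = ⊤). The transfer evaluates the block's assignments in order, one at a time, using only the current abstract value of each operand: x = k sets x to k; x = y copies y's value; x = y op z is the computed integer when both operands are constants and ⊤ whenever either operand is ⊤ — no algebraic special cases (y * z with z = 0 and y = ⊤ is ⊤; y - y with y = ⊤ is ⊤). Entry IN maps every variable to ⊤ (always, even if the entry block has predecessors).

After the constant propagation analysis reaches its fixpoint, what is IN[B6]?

Per-block solution:
  B0:  IN=(all ⊤)  OUT={a:0; rest ⊤}
  B1:  IN=(all ⊤)  OUT=(all ⊤)
  B2:  IN=(all ⊤)  OUT=(all ⊤)
  B3:  IN=(all ⊤)  OUT={c:0, d:-4; rest ⊤}
  B4:  IN={c:0, d:-4; rest ⊤}  OUT={c:0, d:-4; rest ⊤}
  B5:  IN={c:0, d:-4; rest ⊤}  OUT={c:0, d:-4, f:-1; rest ⊤}
  B6:  IN={c:0, d:-4, f:-1; rest ⊤}  OUT={c:0, d:-4, e:4, f:-1; rest ⊤}
  B7:  IN={c:0, d:-4, e:4, f:-1; rest ⊤}  OUT={c:0, d:-4, f:-1; rest ⊤}

Merge at B6: IN[B6] = OUT[B5] = {a: ⊤, b: ⊤, c: 0, d: -4, e: ⊤, f: -1}

Answer: {a: ⊤, b: ⊤, c: 0, d: -4, e: ⊤, f: -1}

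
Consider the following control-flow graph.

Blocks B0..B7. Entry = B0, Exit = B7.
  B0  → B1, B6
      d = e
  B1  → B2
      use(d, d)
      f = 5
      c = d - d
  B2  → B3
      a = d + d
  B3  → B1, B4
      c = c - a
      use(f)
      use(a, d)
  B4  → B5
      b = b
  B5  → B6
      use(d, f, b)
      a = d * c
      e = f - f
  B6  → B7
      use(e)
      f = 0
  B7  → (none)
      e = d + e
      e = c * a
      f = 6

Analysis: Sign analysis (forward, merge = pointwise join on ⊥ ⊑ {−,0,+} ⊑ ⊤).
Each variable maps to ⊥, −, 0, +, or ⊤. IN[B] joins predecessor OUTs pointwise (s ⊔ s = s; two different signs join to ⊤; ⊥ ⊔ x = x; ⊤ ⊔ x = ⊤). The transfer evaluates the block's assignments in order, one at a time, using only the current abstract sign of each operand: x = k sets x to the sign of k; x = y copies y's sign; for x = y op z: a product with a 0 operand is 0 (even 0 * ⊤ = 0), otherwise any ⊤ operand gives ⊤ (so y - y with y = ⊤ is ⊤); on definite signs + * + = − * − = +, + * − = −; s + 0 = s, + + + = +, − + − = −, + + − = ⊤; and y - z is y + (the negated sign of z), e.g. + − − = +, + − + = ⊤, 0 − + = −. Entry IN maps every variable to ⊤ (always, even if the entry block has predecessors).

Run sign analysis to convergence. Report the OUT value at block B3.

Fixpoint table:
  B0:  IN=(all ⊤)  OUT=(all ⊤)
  B1:  IN=(all ⊤)  OUT={f:+; rest ⊤}
  B2:  IN={f:+; rest ⊤}  OUT={f:+; rest ⊤}
  B3:  IN={f:+; rest ⊤}  OUT={f:+; rest ⊤}
  B4:  IN={f:+; rest ⊤}  OUT={f:+; rest ⊤}
  B5:  IN={f:+; rest ⊤}  OUT={f:+; rest ⊤}
  B6:  IN=(all ⊤)  OUT={f:0; rest ⊤}
  B7:  IN={f:0; rest ⊤}  OUT={f:+; rest ⊤}

Merge at B3: IN[B3] = OUT[B2] = {a: ⊤, b: ⊤, c: ⊤, d: ⊤, e: ⊤, f: +}
Applying B3's transfer function to that IN value gives OUT[B3] (row B3 above).

Answer: {a: ⊤, b: ⊤, c: ⊤, d: ⊤, e: ⊤, f: +}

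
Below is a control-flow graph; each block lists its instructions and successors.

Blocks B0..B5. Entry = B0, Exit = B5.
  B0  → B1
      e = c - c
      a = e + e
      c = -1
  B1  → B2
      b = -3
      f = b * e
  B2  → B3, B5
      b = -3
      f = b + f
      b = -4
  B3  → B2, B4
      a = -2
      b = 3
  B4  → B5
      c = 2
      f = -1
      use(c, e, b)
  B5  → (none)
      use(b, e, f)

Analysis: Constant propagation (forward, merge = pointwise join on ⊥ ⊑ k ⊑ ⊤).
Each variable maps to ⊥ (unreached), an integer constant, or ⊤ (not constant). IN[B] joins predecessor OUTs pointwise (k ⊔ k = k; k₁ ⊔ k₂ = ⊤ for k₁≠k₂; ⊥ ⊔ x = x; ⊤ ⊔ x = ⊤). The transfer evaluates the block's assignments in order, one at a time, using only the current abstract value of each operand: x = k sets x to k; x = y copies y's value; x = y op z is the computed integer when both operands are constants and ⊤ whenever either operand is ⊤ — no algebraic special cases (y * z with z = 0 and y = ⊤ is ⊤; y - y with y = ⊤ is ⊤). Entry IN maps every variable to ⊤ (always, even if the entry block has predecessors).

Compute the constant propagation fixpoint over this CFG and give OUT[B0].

Answer: {a: ⊤, b: ⊤, c: -1, d: ⊤, e: ⊤, f: ⊤}

Working:
Converged values:
  B0:  IN=(all ⊤)  OUT={c:-1; rest ⊤}
  B1:  IN={c:-1; rest ⊤}  OUT={b:-3, c:-1; rest ⊤}
  B2:  IN={c:-1; rest ⊤}  OUT={b:-4, c:-1; rest ⊤}
  B3:  IN={b:-4, c:-1; rest ⊤}  OUT={a:-2, b:3, c:-1; rest ⊤}
  B4:  IN={a:-2, b:3, c:-1; rest ⊤}  OUT={a:-2, b:3, c:2, f:-1; rest ⊤}
  B5:  IN=(all ⊤)  OUT=(all ⊤)

B0 is the boundary node: IN[B0] = {a: ⊤, b: ⊤, c: ⊤, d: ⊤, e: ⊤, f: ⊤}
Applying B0's transfer function to that IN value gives OUT[B0] (row B0 above).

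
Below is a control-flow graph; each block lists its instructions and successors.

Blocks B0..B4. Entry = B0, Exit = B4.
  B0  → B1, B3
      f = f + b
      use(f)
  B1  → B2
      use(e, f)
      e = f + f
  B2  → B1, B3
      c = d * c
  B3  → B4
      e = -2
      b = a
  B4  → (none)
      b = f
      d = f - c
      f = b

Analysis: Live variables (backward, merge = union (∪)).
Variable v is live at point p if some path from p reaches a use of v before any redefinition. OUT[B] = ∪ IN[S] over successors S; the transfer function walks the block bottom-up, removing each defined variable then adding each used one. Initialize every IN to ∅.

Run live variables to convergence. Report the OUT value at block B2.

Fixpoint table:
  B0:   IN={a, b, c, d, e, f}   OUT={a, c, d, e, f}
  B1:   IN={a, c, d, e, f}   OUT={a, c, d, e, f}
  B2:   IN={a, c, d, e, f}   OUT={a, c, d, e, f}
  B3:   IN={a, c, f}   OUT={c, f}
  B4:   IN={c, f}   OUT={}

Merge at B2: OUT[B2] = IN[B1] ⊔ IN[B3] = {a, c, d, e, f}

Answer: {a, c, d, e, f}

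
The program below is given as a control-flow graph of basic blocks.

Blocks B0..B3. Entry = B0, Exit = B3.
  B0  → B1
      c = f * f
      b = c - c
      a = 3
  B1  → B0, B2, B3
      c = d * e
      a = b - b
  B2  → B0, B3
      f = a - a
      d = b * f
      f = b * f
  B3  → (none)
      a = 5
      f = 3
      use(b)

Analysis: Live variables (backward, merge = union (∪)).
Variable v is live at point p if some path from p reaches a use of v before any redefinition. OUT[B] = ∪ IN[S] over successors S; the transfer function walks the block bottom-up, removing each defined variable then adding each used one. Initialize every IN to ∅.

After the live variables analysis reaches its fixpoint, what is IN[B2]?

Answer: {a, b, e}

Working:
Converged values:
  B0:   IN={d, e, f}   OUT={b, d, e, f}
  B1:   IN={b, d, e, f}   OUT={a, b, d, e, f}
  B2:   IN={a, b, e}   OUT={b, d, e, f}
  B3:   IN={b}   OUT={}

Merge at B2: OUT[B2] = IN[B0] ⊔ IN[B3] = {b, d, e, f}
Applying B2's transfer function to that OUT value gives IN[B2] (row B2 above).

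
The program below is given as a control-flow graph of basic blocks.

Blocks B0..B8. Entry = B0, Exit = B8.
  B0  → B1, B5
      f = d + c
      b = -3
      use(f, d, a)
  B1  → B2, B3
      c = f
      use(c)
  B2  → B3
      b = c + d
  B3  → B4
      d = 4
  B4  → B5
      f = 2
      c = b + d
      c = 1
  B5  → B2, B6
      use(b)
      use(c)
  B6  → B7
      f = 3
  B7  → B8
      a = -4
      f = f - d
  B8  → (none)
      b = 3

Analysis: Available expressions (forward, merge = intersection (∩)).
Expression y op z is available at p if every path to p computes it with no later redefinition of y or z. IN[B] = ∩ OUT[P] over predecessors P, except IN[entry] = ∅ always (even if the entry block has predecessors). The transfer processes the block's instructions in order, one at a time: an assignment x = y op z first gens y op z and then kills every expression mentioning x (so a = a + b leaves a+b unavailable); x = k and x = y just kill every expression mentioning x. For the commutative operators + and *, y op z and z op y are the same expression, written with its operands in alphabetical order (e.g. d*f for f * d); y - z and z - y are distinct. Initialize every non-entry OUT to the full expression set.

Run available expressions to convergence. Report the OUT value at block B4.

Fixpoint table:
  B0: | IN={} | OUT={c+d}
  B1: | IN={c+d} | OUT={}
  B2: | IN={} | OUT={c+d}
  B3: | IN={} | OUT={}
  B4: | IN={} | OUT={b+d}
  B5: | IN={} | OUT={}
  B6: | IN={} | OUT={}
  B7: | IN={} | OUT={}
  B8: | IN={} | OUT={}

Merge at B4: IN[B4] = OUT[B3] = {}
Applying B4's transfer function to that IN value gives OUT[B4] (row B4 above).

Answer: {b+d}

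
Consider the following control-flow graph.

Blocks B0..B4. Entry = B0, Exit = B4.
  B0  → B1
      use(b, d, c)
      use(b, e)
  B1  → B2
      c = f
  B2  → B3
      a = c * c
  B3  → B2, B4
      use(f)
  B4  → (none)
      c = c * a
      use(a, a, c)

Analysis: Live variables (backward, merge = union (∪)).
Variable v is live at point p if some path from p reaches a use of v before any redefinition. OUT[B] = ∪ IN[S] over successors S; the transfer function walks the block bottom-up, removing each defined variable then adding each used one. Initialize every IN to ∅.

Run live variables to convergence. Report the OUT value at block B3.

Per-block solution:
  B0:   IN={b, c, d, e, f}   OUT={f}
  B1:   IN={f}   OUT={c, f}
  B2:   IN={c, f}   OUT={a, c, f}
  B3:   IN={a, c, f}   OUT={a, c, f}
  B4:   IN={a, c}   OUT={}

Merge at B3: OUT[B3] = IN[B2] ⊔ IN[B4] = {a, c, f}

Answer: {a, c, f}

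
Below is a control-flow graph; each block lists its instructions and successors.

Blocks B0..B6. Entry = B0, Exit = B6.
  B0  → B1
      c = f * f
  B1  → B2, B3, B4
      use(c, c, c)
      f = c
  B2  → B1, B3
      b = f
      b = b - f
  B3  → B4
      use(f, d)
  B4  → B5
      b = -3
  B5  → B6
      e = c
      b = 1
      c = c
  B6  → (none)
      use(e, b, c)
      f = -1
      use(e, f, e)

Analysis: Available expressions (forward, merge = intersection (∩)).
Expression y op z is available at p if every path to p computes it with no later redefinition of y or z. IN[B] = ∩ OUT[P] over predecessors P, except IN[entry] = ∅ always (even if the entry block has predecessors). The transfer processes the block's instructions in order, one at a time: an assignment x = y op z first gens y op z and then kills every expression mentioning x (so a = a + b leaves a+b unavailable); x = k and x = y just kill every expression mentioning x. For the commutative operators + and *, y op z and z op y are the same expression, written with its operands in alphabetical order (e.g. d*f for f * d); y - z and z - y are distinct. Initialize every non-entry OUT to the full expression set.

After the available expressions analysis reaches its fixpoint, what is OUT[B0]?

Per-block solution:
  B0: | IN={} | OUT={f*f}
  B1: | IN={} | OUT={}
  B2: | IN={} | OUT={}
  B3: | IN={} | OUT={}
  B4: | IN={} | OUT={}
  B5: | IN={} | OUT={}
  B6: | IN={} | OUT={}

B0 is the boundary node: IN[B0] = {}
Applying B0's transfer function to that IN value gives OUT[B0] (row B0 above).

Answer: {f*f}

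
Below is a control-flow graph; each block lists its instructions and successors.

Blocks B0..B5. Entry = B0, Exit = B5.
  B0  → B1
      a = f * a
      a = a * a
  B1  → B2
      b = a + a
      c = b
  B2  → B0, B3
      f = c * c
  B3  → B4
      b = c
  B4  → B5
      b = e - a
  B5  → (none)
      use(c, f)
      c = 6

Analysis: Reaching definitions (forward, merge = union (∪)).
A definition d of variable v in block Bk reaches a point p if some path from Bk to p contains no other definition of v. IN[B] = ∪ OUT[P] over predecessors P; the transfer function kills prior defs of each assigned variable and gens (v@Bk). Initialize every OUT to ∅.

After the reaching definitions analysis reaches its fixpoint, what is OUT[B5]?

Answer: {a@B0, b@B4, c@B5, f@B2}

Derivation:
Per-block solution:
  B0:  IN={a@B0, b@B1, c@B1, f@B2}  OUT={a@B0, b@B1, c@B1, f@B2}
  B1:  IN={a@B0, b@B1, c@B1, f@B2}  OUT={a@B0, b@B1, c@B1, f@B2}
  B2:  IN={a@B0, b@B1, c@B1, f@B2}  OUT={a@B0, b@B1, c@B1, f@B2}
  B3:  IN={a@B0, b@B1, c@B1, f@B2}  OUT={a@B0, b@B3, c@B1, f@B2}
  B4:  IN={a@B0, b@B3, c@B1, f@B2}  OUT={a@B0, b@B4, c@B1, f@B2}
  B5:  IN={a@B0, b@B4, c@B1, f@B2}  OUT={a@B0, b@B4, c@B5, f@B2}

Merge at B5: IN[B5] = OUT[B4] = {a@B0, b@B4, c@B1, f@B2}
Applying B5's transfer function to that IN value gives OUT[B5] (row B5 above).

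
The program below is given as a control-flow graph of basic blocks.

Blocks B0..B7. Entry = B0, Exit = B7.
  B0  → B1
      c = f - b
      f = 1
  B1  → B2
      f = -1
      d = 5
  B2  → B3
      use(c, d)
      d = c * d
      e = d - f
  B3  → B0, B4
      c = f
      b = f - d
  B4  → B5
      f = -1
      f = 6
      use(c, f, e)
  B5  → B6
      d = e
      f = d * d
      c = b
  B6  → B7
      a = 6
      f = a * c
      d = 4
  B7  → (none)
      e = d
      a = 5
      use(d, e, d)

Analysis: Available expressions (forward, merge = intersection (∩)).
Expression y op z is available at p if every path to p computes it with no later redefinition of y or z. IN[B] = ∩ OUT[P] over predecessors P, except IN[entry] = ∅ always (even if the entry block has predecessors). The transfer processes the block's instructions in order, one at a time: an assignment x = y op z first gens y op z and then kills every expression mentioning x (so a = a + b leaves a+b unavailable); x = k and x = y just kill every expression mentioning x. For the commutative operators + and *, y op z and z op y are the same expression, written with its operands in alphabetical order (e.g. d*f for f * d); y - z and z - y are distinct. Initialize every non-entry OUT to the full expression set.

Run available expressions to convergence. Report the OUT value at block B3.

Converged values:
  B0:   IN={}   OUT={}
  B1:   IN={}   OUT={}
  B2:   IN={}   OUT={d-f}
  B3:   IN={d-f}   OUT={d-f, f-d}
  B4:   IN={d-f, f-d}   OUT={}
  B5:   IN={}   OUT={d*d}
  B6:   IN={d*d}   OUT={a*c}
  B7:   IN={a*c}   OUT={}

Merge at B3: IN[B3] = OUT[B2] = {d-f}
Applying B3's transfer function to that IN value gives OUT[B3] (row B3 above).

Answer: {d-f, f-d}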